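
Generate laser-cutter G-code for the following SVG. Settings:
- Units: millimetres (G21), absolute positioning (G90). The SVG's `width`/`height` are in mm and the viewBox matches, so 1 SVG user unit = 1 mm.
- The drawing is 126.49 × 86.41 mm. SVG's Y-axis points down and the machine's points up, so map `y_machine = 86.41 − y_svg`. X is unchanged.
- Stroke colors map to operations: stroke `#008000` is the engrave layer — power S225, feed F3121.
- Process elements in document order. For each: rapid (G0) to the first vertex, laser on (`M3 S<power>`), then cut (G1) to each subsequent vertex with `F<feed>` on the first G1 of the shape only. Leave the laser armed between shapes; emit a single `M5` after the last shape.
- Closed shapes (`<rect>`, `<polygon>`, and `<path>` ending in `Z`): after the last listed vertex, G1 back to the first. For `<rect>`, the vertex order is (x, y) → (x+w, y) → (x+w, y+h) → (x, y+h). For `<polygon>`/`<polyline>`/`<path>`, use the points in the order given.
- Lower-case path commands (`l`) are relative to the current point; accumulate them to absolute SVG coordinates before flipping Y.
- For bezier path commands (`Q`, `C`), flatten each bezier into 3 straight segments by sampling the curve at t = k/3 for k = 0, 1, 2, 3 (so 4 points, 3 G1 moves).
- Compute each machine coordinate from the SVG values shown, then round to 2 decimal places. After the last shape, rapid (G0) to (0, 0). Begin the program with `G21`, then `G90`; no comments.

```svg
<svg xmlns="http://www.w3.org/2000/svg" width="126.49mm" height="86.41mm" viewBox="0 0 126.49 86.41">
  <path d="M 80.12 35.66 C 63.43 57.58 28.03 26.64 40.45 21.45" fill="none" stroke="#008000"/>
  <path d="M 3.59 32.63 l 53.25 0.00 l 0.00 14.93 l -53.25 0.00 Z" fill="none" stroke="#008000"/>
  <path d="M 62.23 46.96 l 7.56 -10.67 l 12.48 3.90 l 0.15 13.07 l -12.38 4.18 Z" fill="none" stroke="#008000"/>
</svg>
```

1 u = 1 mm; y_m = 86.41 − y.

[1] `<path>` cubic bezier, #008000→engrave S225 F3121: (80.12,50.75) → (59.66,43.54) → (41.51,54.10) → (40.45,64.96)

[2] `<path>` rectangle, #008000→engrave S225 F3121: (3.59,53.78) → (56.84,53.78) → (56.84,38.85) → (3.59,38.85) → (3.59,53.78) (closed)

[3] `<path>` regular polygon, #008000→engrave S225 F3121: (62.23,39.45) → (69.79,50.12) → (82.27,46.22) → (82.42,33.15) → (70.04,28.97) → (62.23,39.45) (closed)

G21
G90
G0 X80.12 Y50.75
M3 S225
G1 X59.66 Y43.54 F3121
G1 X41.51 Y54.10
G1 X40.45 Y64.96
G0 X3.59 Y53.78
M3 S225
G1 X56.84 Y53.78 F3121
G1 X56.84 Y38.85
G1 X3.59 Y38.85
G1 X3.59 Y53.78
G0 X62.23 Y39.45
M3 S225
G1 X69.79 Y50.12 F3121
G1 X82.27 Y46.22
G1 X82.42 Y33.15
G1 X70.04 Y28.97
G1 X62.23 Y39.45
M5
G0 X0.00 Y0.00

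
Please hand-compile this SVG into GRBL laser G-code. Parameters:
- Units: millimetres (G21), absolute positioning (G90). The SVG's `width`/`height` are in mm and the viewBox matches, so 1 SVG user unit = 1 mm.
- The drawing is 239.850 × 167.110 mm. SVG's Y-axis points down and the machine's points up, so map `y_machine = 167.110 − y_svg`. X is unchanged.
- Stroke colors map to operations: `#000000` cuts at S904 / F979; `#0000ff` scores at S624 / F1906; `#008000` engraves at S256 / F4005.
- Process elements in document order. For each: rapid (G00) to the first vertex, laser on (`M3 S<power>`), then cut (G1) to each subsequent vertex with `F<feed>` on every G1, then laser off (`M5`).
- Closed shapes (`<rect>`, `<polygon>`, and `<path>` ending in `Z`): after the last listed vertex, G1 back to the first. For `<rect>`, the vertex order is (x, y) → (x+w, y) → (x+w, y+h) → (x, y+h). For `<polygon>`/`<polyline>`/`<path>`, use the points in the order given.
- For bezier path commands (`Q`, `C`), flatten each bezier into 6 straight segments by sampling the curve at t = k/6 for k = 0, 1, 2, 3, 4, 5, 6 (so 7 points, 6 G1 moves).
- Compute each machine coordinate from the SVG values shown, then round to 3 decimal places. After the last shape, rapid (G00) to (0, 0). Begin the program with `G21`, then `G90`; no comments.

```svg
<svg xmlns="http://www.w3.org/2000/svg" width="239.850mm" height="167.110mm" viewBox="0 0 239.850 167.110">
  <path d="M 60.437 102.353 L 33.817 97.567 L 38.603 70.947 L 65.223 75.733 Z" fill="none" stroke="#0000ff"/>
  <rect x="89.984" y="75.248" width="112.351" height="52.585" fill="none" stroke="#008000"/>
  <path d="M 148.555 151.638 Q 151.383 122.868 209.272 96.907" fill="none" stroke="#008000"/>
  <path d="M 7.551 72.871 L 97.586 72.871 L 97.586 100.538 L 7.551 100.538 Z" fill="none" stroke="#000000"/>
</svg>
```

G21
G90
G00 X60.437 Y64.757
M3 S624
G1 X33.817 Y69.543 F1906
G1 X38.603 Y96.163 F1906
G1 X65.223 Y91.377 F1906
G1 X60.437 Y64.757 F1906
M5
G00 X89.984 Y91.862
M3 S256
G1 X202.335 Y91.862 F4005
G1 X202.335 Y39.277 F4005
G1 X89.984 Y39.277 F4005
G1 X89.984 Y91.862 F4005
M5
G00 X148.555 Y15.472
M3 S256
G1 X151.027 Y24.984 F4005
G1 X156.558 Y34.340 F4005
G1 X165.148 Y43.540 F4005
G1 X176.797 Y52.584 F4005
G1 X191.505 Y61.471 F4005
G1 X209.272 Y70.203 F4005
M5
G00 X7.551 Y94.239
M3 S904
G1 X97.586 Y94.239 F979
G1 X97.586 Y66.572 F979
G1 X7.551 Y66.572 F979
G1 X7.551 Y94.239 F979
M5
G00 X0.000 Y0.000

1 u = 1 mm; y_m = 167.110 − y.

[1] `<path>` regular polygon, #0000ff→score S624 F1906: (60.437,64.757) → (33.817,69.543) → (38.603,96.163) → (65.223,91.377) → (60.437,64.757) (closed)

[2] `<rect>` rectangle, #008000→engrave S256 F4005: (89.984,91.862) → (202.335,91.862) → (202.335,39.277) → (89.984,39.277) → (89.984,91.862) (closed)

[3] `<path>` quadratic bezier, #008000→engrave S256 F4005: (148.555,15.472) → (151.027,24.984) → (156.558,34.340) → (165.148,43.540) → (176.797,52.584) → (191.505,61.471) → (209.272,70.203)

[4] `<path>` rectangle, #000000→cut S904 F979: (7.551,94.239) → (97.586,94.239) → (97.586,66.572) → (7.551,66.572) → (7.551,94.239) (closed)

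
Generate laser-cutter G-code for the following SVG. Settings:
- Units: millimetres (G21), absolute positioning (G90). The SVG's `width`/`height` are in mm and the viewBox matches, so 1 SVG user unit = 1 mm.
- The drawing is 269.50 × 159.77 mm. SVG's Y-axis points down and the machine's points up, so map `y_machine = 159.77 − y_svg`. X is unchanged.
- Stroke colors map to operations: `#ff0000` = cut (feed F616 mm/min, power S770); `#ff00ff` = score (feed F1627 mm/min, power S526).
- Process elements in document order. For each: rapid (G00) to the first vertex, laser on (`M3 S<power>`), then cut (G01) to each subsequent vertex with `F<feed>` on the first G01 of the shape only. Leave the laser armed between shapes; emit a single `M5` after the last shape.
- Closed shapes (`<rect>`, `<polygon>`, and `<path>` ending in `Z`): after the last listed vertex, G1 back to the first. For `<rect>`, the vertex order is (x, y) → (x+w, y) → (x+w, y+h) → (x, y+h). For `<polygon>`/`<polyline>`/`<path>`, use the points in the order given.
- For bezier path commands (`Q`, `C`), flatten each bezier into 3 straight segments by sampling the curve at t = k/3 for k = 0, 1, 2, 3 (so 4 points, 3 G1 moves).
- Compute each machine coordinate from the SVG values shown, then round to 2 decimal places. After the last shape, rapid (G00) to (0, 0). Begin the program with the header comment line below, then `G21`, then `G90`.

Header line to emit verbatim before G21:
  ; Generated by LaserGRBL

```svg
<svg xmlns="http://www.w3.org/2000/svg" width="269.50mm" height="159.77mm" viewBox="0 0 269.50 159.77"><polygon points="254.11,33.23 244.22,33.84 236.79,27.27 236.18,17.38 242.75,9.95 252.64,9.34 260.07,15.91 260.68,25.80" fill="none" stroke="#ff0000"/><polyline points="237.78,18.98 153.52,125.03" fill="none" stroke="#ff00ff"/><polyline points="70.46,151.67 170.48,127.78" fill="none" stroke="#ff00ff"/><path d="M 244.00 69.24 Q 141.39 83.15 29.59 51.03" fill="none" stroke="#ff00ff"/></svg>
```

Since the viewBox matches the mm dimensions, user units are millimetres directly. The only transform is the Y-flip y_m = 159.77 − y_svg.

Shape 1 is a regular polygon drawn with `<polygon>`. Its stroke #ff0000 means cut at S770, F616. After flipping Y the toolpath is (254.11,126.54) → (244.22,125.93) → (236.79,132.50) → (236.18,142.39) → (242.75,149.82) → (252.64,150.43) → (260.07,143.86) → (260.68,133.97) → (254.11,126.54), returning to the start.

Shape 2 is a line segment drawn with `<polyline>`. Its stroke #ff00ff means score at S526, F1627. After flipping Y the toolpath is (237.78,140.79) → (153.52,34.74).

Shape 3 is a line segment drawn with `<polyline>`. Its stroke #ff00ff means score at S526, F1627. After flipping Y the toolpath is (70.46,8.10) → (170.48,31.99).

Shape 4 is a quadratic bezier drawn with `<path>`. Its stroke #ff00ff means score at S526, F1627. After flipping Y the toolpath is (244.00,90.53) → (174.57,86.37) → (103.10,92.44) → (29.59,108.74).

; Generated by LaserGRBL
G21
G90
G00 X254.11 Y126.54
M3 S770
G01 X244.22 Y125.93 F616
G01 X236.79 Y132.50
G01 X236.18 Y142.39
G01 X242.75 Y149.82
G01 X252.64 Y150.43
G01 X260.07 Y143.86
G01 X260.68 Y133.97
G01 X254.11 Y126.54
G00 X237.78 Y140.79
M3 S526
G01 X153.52 Y34.74 F1627
G00 X70.46 Y8.10
M3 S526
G01 X170.48 Y31.99 F1627
G00 X244.00 Y90.53
M3 S526
G01 X174.57 Y86.37 F1627
G01 X103.10 Y92.44
G01 X29.59 Y108.74
M5
G00 X0.00 Y0.00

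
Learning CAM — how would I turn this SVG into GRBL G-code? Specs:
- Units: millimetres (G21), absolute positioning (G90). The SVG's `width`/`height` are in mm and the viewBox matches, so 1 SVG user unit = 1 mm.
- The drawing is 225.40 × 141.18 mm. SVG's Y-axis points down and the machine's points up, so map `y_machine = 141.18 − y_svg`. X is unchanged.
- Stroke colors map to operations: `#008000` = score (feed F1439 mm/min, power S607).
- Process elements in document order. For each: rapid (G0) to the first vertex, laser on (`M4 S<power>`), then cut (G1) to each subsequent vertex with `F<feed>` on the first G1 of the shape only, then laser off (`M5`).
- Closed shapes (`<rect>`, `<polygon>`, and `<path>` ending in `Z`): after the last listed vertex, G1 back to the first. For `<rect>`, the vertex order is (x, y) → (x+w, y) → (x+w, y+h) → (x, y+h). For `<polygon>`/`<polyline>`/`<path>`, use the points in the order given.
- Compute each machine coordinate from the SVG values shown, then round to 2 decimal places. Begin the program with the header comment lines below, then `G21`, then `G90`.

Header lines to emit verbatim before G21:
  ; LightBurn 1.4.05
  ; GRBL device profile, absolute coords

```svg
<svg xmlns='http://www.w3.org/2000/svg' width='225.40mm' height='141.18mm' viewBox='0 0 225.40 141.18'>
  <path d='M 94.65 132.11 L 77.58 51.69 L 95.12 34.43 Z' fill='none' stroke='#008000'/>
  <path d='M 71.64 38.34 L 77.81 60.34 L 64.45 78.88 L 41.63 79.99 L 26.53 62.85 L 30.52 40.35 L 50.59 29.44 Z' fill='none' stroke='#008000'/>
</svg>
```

1 u = 1 mm; y_m = 141.18 − y.

[1] `<path>` closed polygon, #008000→score S607 F1439: (94.65,9.07) → (77.58,89.49) → (95.12,106.75) → (94.65,9.07) (closed)

[2] `<path>` regular polygon, #008000→score S607 F1439: (71.64,102.84) → (77.81,80.84) → (64.45,62.30) → (41.63,61.19) → (26.53,78.33) → (30.52,100.83) → (50.59,111.74) → (71.64,102.84) (closed)

; LightBurn 1.4.05
; GRBL device profile, absolute coords
G21
G90
G0 X94.65 Y9.07
M4 S607
G1 X77.58 Y89.49 F1439
G1 X95.12 Y106.75
G1 X94.65 Y9.07
M5
G0 X71.64 Y102.84
M4 S607
G1 X77.81 Y80.84 F1439
G1 X64.45 Y62.30
G1 X41.63 Y61.19
G1 X26.53 Y78.33
G1 X30.52 Y100.83
G1 X50.59 Y111.74
G1 X71.64 Y102.84
M5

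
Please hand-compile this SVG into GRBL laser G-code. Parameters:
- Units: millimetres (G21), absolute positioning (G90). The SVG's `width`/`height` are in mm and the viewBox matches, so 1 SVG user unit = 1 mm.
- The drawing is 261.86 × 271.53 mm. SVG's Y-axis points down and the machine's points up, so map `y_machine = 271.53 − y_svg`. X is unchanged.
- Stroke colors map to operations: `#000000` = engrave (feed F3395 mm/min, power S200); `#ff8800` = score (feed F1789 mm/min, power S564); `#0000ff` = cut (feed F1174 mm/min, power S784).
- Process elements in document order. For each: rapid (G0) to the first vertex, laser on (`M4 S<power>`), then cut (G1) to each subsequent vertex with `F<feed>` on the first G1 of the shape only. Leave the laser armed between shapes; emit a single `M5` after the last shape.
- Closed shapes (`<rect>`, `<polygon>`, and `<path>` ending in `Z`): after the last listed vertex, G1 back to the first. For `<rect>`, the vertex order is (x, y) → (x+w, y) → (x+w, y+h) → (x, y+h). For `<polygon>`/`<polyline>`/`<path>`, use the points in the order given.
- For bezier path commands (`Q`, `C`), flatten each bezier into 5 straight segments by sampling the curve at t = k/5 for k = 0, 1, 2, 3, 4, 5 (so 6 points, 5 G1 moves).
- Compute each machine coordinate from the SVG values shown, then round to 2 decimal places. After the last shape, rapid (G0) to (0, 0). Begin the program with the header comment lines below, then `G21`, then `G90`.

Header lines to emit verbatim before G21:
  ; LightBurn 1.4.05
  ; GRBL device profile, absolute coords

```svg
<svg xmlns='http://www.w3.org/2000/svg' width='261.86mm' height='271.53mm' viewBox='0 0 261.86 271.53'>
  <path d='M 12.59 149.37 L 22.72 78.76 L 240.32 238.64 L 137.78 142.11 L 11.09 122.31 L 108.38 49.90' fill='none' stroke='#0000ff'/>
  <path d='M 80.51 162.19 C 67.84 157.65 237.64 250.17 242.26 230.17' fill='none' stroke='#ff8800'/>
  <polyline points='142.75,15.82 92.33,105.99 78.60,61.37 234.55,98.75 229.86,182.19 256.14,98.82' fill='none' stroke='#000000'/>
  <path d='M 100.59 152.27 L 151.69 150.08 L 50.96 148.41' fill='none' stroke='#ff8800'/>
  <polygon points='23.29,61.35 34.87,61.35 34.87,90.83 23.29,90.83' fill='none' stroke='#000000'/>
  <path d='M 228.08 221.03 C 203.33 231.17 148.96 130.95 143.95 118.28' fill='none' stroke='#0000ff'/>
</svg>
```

1 u = 1 mm; y_m = 271.53 − y.

[1] `<path>` open polyline, #0000ff→cut S784 F1174: (12.59,122.16) → (22.72,192.77) → (240.32,32.89) → (137.78,129.42) → (11.09,149.22) → (108.38,221.63)

[2] `<path>` cubic bezier, #ff8800→score S564 F1789: (80.51,109.34) → (92.02,102.09) → (130.64,81.61) → (179.68,57.96) → (222.45,41.19) → (242.26,41.36)

[3] `<polyline>` open polyline, #000000→engrave S200 F3395: (142.75,255.71) → (92.33,165.54) → (78.60,210.16) → (234.55,172.78) → (229.86,89.34) → (256.14,172.71)

[4] `<path>` open polyline, #ff8800→score S564 F1789: (100.59,119.26) → (151.69,121.45) → (50.96,123.12)

[5] `<polygon>` rectangle, #000000→engrave S200 F3395: (23.29,210.18) → (34.87,210.18) → (34.87,180.70) → (23.29,180.70) → (23.29,210.18) (closed)

[6] `<path>` cubic bezier, #0000ff→cut S784 F1174: (228.08,50.50) → (210.31,56.08) → (189.22,78.64) → (168.60,108.69) → (152.25,136.73) → (143.95,153.25)

; LightBurn 1.4.05
; GRBL device profile, absolute coords
G21
G90
G0 X12.59 Y122.16
M4 S784
G1 X22.72 Y192.77 F1174
G1 X240.32 Y32.89
G1 X137.78 Y129.42
G1 X11.09 Y149.22
G1 X108.38 Y221.63
G0 X80.51 Y109.34
M4 S564
G1 X92.02 Y102.09 F1789
G1 X130.64 Y81.61
G1 X179.68 Y57.96
G1 X222.45 Y41.19
G1 X242.26 Y41.36
G0 X142.75 Y255.71
M4 S200
G1 X92.33 Y165.54 F3395
G1 X78.60 Y210.16
G1 X234.55 Y172.78
G1 X229.86 Y89.34
G1 X256.14 Y172.71
G0 X100.59 Y119.26
M4 S564
G1 X151.69 Y121.45 F1789
G1 X50.96 Y123.12
G0 X23.29 Y210.18
M4 S200
G1 X34.87 Y210.18 F3395
G1 X34.87 Y180.70
G1 X23.29 Y180.70
G1 X23.29 Y210.18
G0 X228.08 Y50.50
M4 S784
G1 X210.31 Y56.08 F1174
G1 X189.22 Y78.64
G1 X168.60 Y108.69
G1 X152.25 Y136.73
G1 X143.95 Y153.25
M5
G0 X0.00 Y0.00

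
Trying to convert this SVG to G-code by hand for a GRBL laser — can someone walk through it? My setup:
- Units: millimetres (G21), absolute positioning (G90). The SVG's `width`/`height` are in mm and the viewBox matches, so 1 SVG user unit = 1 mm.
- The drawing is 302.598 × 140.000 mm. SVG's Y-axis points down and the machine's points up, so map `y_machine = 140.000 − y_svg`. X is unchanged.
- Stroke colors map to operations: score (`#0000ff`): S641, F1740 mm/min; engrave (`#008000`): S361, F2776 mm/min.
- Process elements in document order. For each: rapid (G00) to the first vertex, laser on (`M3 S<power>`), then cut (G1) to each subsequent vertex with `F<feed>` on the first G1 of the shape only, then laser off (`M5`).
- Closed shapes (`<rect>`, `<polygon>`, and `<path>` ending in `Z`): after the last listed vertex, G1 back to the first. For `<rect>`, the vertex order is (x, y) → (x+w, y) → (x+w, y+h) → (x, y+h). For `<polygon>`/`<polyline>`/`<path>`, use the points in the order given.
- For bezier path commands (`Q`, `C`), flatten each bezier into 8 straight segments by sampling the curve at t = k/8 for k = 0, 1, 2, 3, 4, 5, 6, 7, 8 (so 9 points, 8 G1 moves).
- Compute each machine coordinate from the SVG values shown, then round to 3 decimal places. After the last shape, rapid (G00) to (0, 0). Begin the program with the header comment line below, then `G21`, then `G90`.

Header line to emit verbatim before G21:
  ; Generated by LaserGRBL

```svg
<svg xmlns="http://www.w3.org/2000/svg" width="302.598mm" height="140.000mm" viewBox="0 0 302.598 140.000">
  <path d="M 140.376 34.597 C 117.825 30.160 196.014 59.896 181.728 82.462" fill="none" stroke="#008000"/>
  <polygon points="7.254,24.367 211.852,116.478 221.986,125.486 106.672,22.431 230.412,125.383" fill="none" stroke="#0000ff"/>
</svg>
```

; Generated by LaserGRBL
G21
G90
G00 X140.376 Y105.403
M3 S361
G1 X136.264 Y105.546 F2776
G1 X139.333 Y102.969
G1 X147.317 Y98.158
G1 X157.953 Y91.597
G1 X168.976 Y83.769
G1 X178.122 Y75.161
G1 X183.128 Y66.256
G1 X181.728 Y57.538
M5
G00 X7.254 Y115.633
M3 S641
G1 X211.852 Y23.522 F1740
G1 X221.986 Y14.514
G1 X106.672 Y117.569
G1 X230.412 Y14.617
G1 X7.254 Y115.633
M5
G00 X0.000 Y0.000

Since the viewBox matches the mm dimensions, user units are millimetres directly. The only transform is the Y-flip y_m = 140.000 − y_svg.

Shape 1 is a cubic bezier drawn with `<path>`. Its stroke #008000 means engrave at S361, F2776. After flipping Y the toolpath is (140.376,105.403) → (136.264,105.546) → (139.333,102.969) → (147.317,98.158) → (157.953,91.597) → (168.976,83.769) → (178.122,75.161) → (183.128,66.256) → (181.728,57.538).

Shape 2 is a closed polygon drawn with `<polygon>`. Its stroke #0000ff means score at S641, F1740. After flipping Y the toolpath is (7.254,115.633) → (211.852,23.522) → (221.986,14.514) → (106.672,117.569) → (230.412,14.617) → (7.254,115.633), returning to the start.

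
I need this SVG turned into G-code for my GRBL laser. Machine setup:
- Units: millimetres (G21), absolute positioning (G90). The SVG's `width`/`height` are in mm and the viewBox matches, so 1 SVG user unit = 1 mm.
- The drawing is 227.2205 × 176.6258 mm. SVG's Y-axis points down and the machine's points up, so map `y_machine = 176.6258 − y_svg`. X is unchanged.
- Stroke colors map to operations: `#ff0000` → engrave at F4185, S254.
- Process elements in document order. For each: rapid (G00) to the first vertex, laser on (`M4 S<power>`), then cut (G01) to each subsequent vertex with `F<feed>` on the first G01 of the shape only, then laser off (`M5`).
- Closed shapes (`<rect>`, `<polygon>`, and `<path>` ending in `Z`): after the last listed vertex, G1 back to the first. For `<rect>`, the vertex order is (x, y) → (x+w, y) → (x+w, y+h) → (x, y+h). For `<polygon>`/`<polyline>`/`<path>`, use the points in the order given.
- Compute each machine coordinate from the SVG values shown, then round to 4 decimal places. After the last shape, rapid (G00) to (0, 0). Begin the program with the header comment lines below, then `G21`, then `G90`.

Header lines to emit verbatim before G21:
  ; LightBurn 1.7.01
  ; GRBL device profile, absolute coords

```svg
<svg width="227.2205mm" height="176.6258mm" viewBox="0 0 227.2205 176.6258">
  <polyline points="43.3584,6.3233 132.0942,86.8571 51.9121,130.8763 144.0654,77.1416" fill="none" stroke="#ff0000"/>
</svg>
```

viewBox `0 0 227.2205 176.6258` with mm width/height → 1 unit = 1 mm. Flip: y_m = 176.6258 − y_svg.

**Shape 1** — `<polyline>` open polyline, stroke `#ff0000` → engrave (S254, F4185). Machine vertices: (43.3584,170.3025) → (132.0942,89.7687) → (51.9121,45.7495) → (144.0654,99.4842). Open path.

; LightBurn 1.7.01
; GRBL device profile, absolute coords
G21
G90
G00 X43.3584 Y170.3025
M4 S254
G01 X132.0942 Y89.7687 F4185
G01 X51.9121 Y45.7495
G01 X144.0654 Y99.4842
M5
G00 X0.0000 Y0.0000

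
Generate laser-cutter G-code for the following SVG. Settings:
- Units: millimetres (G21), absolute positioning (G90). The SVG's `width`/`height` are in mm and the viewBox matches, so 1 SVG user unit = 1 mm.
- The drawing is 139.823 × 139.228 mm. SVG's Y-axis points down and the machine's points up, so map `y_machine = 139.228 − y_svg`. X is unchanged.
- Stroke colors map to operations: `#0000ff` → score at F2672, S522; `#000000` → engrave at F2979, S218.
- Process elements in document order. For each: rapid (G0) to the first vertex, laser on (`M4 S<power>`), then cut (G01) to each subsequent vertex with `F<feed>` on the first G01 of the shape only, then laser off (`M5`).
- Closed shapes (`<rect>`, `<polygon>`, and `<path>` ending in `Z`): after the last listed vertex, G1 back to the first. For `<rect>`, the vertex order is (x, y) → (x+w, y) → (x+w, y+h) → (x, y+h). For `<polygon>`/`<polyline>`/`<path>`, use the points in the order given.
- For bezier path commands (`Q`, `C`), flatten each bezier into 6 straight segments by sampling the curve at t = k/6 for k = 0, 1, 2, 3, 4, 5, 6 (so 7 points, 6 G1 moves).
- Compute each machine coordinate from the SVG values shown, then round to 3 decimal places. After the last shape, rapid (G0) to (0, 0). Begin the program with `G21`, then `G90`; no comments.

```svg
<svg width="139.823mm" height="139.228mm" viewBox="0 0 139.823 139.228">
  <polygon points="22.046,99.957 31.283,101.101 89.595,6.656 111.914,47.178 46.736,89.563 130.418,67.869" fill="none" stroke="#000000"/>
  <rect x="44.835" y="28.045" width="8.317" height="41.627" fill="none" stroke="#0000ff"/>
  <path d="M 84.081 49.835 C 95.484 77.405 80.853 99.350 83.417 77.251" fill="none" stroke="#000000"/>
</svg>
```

G21
G90
G0 X22.046 Y39.271
M4 S218
G01 X31.283 Y38.127 F2979
G01 X89.595 Y132.572
G01 X111.914 Y92.050
G01 X46.736 Y49.665
G01 X130.418 Y71.359
G01 X22.046 Y39.271
M5
G0 X44.835 Y111.183
M4 S522
G01 X53.152 Y111.183 F2672
G01 X53.152 Y69.556
G01 X44.835 Y69.556
G01 X44.835 Y111.183
M5
G0 X84.081 Y89.393
M4 S218
G01 X87.813 Y76.255 F2979
G01 X88.407 Y65.121
G01 X87.064 Y57.059
G01 X84.984 Y53.136
G01 X83.368 Y54.420
G01 X83.417 Y61.977
M5
G0 X0.000 Y0.000

1 u = 1 mm; y_m = 139.228 − y.

[1] `<polygon>` closed polygon, #000000→engrave S218 F2979: (22.046,39.271) → (31.283,38.127) → (89.595,132.572) → (111.914,92.050) → (46.736,49.665) → (130.418,71.359) → (22.046,39.271) (closed)

[2] `<rect>` rectangle, #0000ff→score S522 F2672: (44.835,111.183) → (53.152,111.183) → (53.152,69.556) → (44.835,69.556) → (44.835,111.183) (closed)

[3] `<path>` cubic bezier, #000000→engrave S218 F2979: (84.081,89.393) → (87.813,76.255) → (88.407,65.121) → (87.064,57.059) → (84.984,53.136) → (83.368,54.420) → (83.417,61.977)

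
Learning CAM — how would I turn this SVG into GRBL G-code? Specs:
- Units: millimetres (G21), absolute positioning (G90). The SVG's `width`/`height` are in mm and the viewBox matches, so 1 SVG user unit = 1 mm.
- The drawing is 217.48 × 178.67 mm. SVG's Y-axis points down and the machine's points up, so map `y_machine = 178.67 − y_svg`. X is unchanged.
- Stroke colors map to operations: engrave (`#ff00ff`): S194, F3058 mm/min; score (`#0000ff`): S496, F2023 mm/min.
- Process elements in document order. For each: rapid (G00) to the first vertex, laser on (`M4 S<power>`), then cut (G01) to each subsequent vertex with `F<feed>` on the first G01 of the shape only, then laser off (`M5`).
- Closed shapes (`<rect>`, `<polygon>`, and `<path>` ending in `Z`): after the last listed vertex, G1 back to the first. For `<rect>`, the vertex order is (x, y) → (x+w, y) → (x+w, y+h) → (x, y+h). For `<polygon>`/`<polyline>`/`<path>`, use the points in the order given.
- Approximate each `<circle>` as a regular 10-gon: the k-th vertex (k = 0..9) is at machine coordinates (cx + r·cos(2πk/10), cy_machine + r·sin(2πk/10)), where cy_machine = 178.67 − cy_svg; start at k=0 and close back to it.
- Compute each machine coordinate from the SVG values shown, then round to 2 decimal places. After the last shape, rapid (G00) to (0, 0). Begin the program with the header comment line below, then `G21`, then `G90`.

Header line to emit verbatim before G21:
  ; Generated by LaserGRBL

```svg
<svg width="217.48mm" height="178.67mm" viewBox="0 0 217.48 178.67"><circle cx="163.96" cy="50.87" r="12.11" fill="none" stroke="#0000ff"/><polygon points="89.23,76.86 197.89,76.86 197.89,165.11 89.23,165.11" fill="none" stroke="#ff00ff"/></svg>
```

; Generated by LaserGRBL
G21
G90
G00 X176.07 Y127.80
M4 S496
G01 X173.76 Y134.92 F2023
G01 X167.70 Y139.32
G01 X160.22 Y139.32
G01 X154.16 Y134.92
G01 X151.85 Y127.80
G01 X154.16 Y120.68
G01 X160.22 Y116.28
G01 X167.70 Y116.28
G01 X173.76 Y120.68
G01 X176.07 Y127.80
M5
G00 X89.23 Y101.81
M4 S194
G01 X197.89 Y101.81 F3058
G01 X197.89 Y13.56
G01 X89.23 Y13.56
G01 X89.23 Y101.81
M5
G00 X0.00 Y0.00

1 u = 1 mm; y_m = 178.67 − y.

[1] `<circle>` circle, #0000ff→score S496 F2023: (176.07,127.80) → (173.76,134.92) → (167.70,139.32) → (160.22,139.32) → (154.16,134.92) → (151.85,127.80) → (154.16,120.68) → (160.22,116.28) → (167.70,116.28) → (173.76,120.68) → (176.07,127.80) (closed)

[2] `<polygon>` rectangle, #ff00ff→engrave S194 F3058: (89.23,101.81) → (197.89,101.81) → (197.89,13.56) → (89.23,13.56) → (89.23,101.81) (closed)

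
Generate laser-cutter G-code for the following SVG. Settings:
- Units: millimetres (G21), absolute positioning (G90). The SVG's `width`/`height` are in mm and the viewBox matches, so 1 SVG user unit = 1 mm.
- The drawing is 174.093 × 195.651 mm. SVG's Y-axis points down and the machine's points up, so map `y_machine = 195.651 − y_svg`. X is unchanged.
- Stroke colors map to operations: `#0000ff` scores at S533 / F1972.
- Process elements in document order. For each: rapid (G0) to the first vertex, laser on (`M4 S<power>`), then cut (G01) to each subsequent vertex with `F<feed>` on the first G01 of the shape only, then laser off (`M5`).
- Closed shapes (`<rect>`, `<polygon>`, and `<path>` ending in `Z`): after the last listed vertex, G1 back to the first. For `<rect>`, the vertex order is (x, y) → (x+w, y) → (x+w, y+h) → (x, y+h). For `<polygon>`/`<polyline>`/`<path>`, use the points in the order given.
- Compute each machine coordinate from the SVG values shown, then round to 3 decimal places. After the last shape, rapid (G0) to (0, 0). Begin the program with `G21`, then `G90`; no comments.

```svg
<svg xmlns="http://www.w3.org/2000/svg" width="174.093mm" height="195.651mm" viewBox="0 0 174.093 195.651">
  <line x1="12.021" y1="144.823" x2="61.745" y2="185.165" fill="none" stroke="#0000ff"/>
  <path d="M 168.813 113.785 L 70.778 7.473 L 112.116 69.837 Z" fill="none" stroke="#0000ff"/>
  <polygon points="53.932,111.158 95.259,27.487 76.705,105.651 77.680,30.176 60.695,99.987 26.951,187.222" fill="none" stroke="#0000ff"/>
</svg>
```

viewBox `0 0 174.093 195.651` with mm width/height → 1 unit = 1 mm. Flip: y_m = 195.651 − y_svg.

**Shape 1** — `<line>` line segment, stroke `#0000ff` → score (S533, F1972). Machine vertices: (12.021,50.828) → (61.745,10.486). Open path.

**Shape 2** — `<path>` closed polygon, stroke `#0000ff` → score (S533, F1972). Machine vertices: (168.813,81.866) → (70.778,188.178) → (112.116,125.814) → (168.813,81.866). Closed: final G1 returns to the first vertex.

**Shape 3** — `<polygon>` closed polygon, stroke `#0000ff` → score (S533, F1972). Machine vertices: (53.932,84.493) → (95.259,168.164) → (76.705,90.000) → (77.680,165.475) → (60.695,95.664) → (26.951,8.429) → (53.932,84.493). Closed: final G1 returns to the first vertex.

G21
G90
G0 X12.021 Y50.828
M4 S533
G01 X61.745 Y10.486 F1972
M5
G0 X168.813 Y81.866
M4 S533
G01 X70.778 Y188.178 F1972
G01 X112.116 Y125.814
G01 X168.813 Y81.866
M5
G0 X53.932 Y84.493
M4 S533
G01 X95.259 Y168.164 F1972
G01 X76.705 Y90.000
G01 X77.680 Y165.475
G01 X60.695 Y95.664
G01 X26.951 Y8.429
G01 X53.932 Y84.493
M5
G0 X0.000 Y0.000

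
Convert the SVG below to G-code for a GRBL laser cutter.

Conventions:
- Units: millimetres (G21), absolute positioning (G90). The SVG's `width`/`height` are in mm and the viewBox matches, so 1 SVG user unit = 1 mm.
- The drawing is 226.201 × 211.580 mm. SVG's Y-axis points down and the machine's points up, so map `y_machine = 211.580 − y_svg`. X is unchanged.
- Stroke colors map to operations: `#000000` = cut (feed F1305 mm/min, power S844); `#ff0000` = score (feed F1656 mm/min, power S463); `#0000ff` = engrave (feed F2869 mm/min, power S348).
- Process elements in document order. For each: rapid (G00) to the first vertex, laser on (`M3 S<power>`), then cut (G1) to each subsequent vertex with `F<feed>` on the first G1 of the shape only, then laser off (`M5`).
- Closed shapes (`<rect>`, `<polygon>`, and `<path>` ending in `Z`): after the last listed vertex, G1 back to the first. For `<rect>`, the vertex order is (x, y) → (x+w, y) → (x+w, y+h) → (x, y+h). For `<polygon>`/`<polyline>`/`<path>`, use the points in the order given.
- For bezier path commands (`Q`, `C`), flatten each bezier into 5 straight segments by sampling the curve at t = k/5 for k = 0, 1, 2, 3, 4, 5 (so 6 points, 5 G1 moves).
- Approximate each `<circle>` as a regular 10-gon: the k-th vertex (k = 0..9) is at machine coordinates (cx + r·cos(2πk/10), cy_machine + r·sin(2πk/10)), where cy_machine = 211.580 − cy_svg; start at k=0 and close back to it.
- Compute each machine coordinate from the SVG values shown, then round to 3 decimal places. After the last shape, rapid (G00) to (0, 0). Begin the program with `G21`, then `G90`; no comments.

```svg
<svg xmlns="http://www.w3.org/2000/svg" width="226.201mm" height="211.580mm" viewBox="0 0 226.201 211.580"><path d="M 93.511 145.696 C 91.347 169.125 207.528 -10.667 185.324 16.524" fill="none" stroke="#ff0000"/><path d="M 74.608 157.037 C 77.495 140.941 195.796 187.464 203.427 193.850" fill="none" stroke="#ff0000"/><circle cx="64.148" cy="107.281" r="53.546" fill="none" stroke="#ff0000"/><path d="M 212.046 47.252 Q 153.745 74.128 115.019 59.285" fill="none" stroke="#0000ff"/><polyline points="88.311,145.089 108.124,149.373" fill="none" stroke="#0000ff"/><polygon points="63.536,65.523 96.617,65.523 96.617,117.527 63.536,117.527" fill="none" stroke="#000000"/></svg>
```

Since the viewBox matches the mm dimensions, user units are millimetres directly. The only transform is the Y-flip y_m = 211.580 − y_svg.

Shape 1 is a cubic bezier drawn with `<path>`. Its stroke #ff0000 means score at S463, F1656. After flipping Y the toolpath is (93.511,65.884) → (104.360,72.931) → (131.289,109.062) → (161.975,154.586) → (184.094,189.814) → (185.324,195.056).

Shape 2 is a cubic bezier drawn with `<path>`. Its stroke #ff0000 means score at S463, F1656. After flipping Y the toolpath is (74.608,54.543) → (88.381,57.508) → (119.002,50.377) → (155.618,38.083) → (187.377,25.556) → (203.427,17.730).

Shape 3 is a circle drawn with `<circle>`. Its stroke #ff0000 means score at S463, F1656. After flipping Y the toolpath is (117.694,104.299) → (107.468,135.773) → (80.695,155.224) → (47.601,155.224) → (20.828,135.773) → (10.602,104.299) → (20.828,72.825) → (47.601,53.374) → (80.695,53.374) → (107.468,72.825) → (117.694,104.299), returning to the start.

Shape 4 is a quadratic bezier drawn with `<path>`. Its stroke #0000ff means engrave at S348, F2869. After flipping Y the toolpath is (212.046,164.328) → (189.509,155.246) → (168.537,149.502) → (149.132,147.096) → (131.292,148.027) → (115.019,152.295).

Shape 5 is a line segment drawn with `<polyline>`. Its stroke #0000ff means engrave at S348, F2869. After flipping Y the toolpath is (88.311,66.491) → (108.124,62.207).

Shape 6 is a rectangle drawn with `<polygon>`. Its stroke #000000 means cut at S844, F1305. After flipping Y the toolpath is (63.536,146.057) → (96.617,146.057) → (96.617,94.053) → (63.536,94.053) → (63.536,146.057), returning to the start.

G21
G90
G00 X93.511 Y65.884
M3 S463
G1 X104.360 Y72.931 F1656
G1 X131.289 Y109.062
G1 X161.975 Y154.586
G1 X184.094 Y189.814
G1 X185.324 Y195.056
M5
G00 X74.608 Y54.543
M3 S463
G1 X88.381 Y57.508 F1656
G1 X119.002 Y50.377
G1 X155.618 Y38.083
G1 X187.377 Y25.556
G1 X203.427 Y17.730
M5
G00 X117.694 Y104.299
M3 S463
G1 X107.468 Y135.773 F1656
G1 X80.695 Y155.224
G1 X47.601 Y155.224
G1 X20.828 Y135.773
G1 X10.602 Y104.299
G1 X20.828 Y72.825
G1 X47.601 Y53.374
G1 X80.695 Y53.374
G1 X107.468 Y72.825
G1 X117.694 Y104.299
M5
G00 X212.046 Y164.328
M3 S348
G1 X189.509 Y155.246 F2869
G1 X168.537 Y149.502
G1 X149.132 Y147.096
G1 X131.292 Y148.027
G1 X115.019 Y152.295
M5
G00 X88.311 Y66.491
M3 S348
G1 X108.124 Y62.207 F2869
M5
G00 X63.536 Y146.057
M3 S844
G1 X96.617 Y146.057 F1305
G1 X96.617 Y94.053
G1 X63.536 Y94.053
G1 X63.536 Y146.057
M5
G00 X0.000 Y0.000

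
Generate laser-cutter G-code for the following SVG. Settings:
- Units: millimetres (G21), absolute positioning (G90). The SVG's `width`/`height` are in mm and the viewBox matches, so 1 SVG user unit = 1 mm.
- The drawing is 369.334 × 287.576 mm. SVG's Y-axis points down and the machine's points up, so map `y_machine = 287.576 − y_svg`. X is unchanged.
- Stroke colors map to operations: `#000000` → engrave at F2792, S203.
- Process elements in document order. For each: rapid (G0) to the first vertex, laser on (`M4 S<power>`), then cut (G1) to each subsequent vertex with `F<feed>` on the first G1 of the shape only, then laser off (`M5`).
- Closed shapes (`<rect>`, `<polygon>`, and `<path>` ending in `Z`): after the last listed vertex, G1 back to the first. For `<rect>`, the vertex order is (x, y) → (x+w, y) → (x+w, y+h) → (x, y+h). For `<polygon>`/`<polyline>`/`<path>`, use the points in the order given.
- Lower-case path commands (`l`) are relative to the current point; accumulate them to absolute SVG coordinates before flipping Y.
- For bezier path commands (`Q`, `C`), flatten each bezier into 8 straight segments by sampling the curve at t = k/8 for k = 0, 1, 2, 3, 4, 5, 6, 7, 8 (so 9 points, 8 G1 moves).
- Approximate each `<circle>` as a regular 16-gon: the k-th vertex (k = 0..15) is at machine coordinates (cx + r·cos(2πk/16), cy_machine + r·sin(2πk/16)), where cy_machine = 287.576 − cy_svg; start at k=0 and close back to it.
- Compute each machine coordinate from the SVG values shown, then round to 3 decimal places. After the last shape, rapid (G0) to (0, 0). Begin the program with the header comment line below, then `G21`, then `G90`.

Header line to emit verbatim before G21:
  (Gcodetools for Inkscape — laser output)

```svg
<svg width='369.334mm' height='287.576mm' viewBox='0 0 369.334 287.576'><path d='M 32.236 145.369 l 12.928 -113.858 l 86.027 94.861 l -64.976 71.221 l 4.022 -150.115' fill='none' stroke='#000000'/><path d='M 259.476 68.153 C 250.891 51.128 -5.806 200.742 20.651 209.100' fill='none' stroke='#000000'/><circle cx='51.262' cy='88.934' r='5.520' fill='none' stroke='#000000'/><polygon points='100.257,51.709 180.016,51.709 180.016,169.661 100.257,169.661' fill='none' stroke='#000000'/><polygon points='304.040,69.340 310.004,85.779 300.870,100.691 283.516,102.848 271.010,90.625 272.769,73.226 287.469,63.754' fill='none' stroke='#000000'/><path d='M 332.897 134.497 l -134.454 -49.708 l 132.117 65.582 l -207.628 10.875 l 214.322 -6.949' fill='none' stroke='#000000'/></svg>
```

(Gcodetools for Inkscape — laser output)
G21
G90
G0 X32.236 Y142.207
M4 S203
G1 X45.164 Y256.065 F2792
G1 X131.191 Y161.204
G1 X66.215 Y89.983
G1 X70.237 Y240.098
M5
G0 X259.476 Y219.423
M4 S203
G1 X245.664 Y218.598 F2792
G1 X214.817 Y205.758
G1 X173.162 Y184.512
G1 X126.923 Y158.468
G1 X82.326 Y131.234
G1 X45.599 Y106.419
G1 X22.965 Y87.630
G1 X20.651 Y78.476
M5
G0 X56.782 Y198.642
M4 S203
G1 X56.362 Y200.754 F2792
G1 X55.165 Y202.545
G1 X53.374 Y203.742
G1 X51.262 Y204.162
G1 X49.150 Y203.742
G1 X47.359 Y202.545
G1 X46.162 Y200.754
G1 X45.742 Y198.642
G1 X46.162 Y196.530
G1 X47.359 Y194.739
G1 X49.150 Y193.542
G1 X51.262 Y193.122
G1 X53.374 Y193.542
G1 X55.165 Y194.739
G1 X56.362 Y196.530
G1 X56.782 Y198.642
M5
G0 X100.257 Y235.867
M4 S203
G1 X180.016 Y235.867 F2792
G1 X180.016 Y117.915
G1 X100.257 Y117.915
G1 X100.257 Y235.867
M5
G0 X304.040 Y218.236
M4 S203
G1 X310.004 Y201.797 F2792
G1 X300.870 Y186.885
G1 X283.516 Y184.728
G1 X271.010 Y196.951
G1 X272.769 Y214.350
G1 X287.469 Y223.822
G1 X304.040 Y218.236
M5
G0 X332.897 Y153.079
M4 S203
G1 X198.443 Y202.787 F2792
G1 X330.560 Y137.205
G1 X122.932 Y126.330
G1 X337.254 Y133.279
M5
G0 X0.000 Y0.000

viewBox `0 0 369.334 287.576` with mm width/height → 1 unit = 1 mm. Flip: y_m = 287.576 − y_svg.

**Shape 1** — `<path>` open polyline, stroke `#000000` → engrave (S203, F2792). Machine vertices: (32.236,142.207) → (45.164,256.065) → (131.191,161.204) → (66.215,89.983) → (70.237,240.098). Open path.

**Shape 2** — `<path>` cubic bezier, stroke `#000000` → engrave (S203, F2792). Control points (SVG): P0=(259.476,68.153), P1=(250.891,51.128), P2=(-5.806,200.742), P3=(20.651,209.100); sampled at t=k/8. Machine vertices: (259.476,219.423) → (245.664,218.598) → (214.817,205.758) → (173.162,184.512) → (126.923,158.468) → (82.326,131.234) → (45.599,106.419) → (22.965,87.630) → (20.651,78.476). Open path.

**Shape 3** — `<circle>` circle, stroke `#000000` → engrave (S203, F2792). Machine vertices: (56.782,198.642) → (56.362,200.754) → (55.165,202.545) → (53.374,203.742) → (51.262,204.162) → (49.150,203.742) → (47.359,202.545) → (46.162,200.754) → (45.742,198.642) → (46.162,196.530) → (47.359,194.739) → (49.150,193.542) → (51.262,193.122) → (53.374,193.542) → (55.165,194.739) → (56.362,196.530) → (56.782,198.642). Closed: final G1 returns to the first vertex.

**Shape 4** — `<polygon>` rectangle, stroke `#000000` → engrave (S203, F2792). Machine vertices: (100.257,235.867) → (180.016,235.867) → (180.016,117.915) → (100.257,117.915) → (100.257,235.867). Closed: final G1 returns to the first vertex.

**Shape 5** — `<polygon>` regular polygon, stroke `#000000` → engrave (S203, F2792). Machine vertices: (304.040,218.236) → (310.004,201.797) → (300.870,186.885) → (283.516,184.728) → (271.010,196.951) → (272.769,214.350) → (287.469,223.822) → (304.040,218.236). Closed: final G1 returns to the first vertex.

**Shape 6** — `<path>` open polyline, stroke `#000000` → engrave (S203, F2792). Machine vertices: (332.897,153.079) → (198.443,202.787) → (330.560,137.205) → (122.932,126.330) → (337.254,133.279). Open path.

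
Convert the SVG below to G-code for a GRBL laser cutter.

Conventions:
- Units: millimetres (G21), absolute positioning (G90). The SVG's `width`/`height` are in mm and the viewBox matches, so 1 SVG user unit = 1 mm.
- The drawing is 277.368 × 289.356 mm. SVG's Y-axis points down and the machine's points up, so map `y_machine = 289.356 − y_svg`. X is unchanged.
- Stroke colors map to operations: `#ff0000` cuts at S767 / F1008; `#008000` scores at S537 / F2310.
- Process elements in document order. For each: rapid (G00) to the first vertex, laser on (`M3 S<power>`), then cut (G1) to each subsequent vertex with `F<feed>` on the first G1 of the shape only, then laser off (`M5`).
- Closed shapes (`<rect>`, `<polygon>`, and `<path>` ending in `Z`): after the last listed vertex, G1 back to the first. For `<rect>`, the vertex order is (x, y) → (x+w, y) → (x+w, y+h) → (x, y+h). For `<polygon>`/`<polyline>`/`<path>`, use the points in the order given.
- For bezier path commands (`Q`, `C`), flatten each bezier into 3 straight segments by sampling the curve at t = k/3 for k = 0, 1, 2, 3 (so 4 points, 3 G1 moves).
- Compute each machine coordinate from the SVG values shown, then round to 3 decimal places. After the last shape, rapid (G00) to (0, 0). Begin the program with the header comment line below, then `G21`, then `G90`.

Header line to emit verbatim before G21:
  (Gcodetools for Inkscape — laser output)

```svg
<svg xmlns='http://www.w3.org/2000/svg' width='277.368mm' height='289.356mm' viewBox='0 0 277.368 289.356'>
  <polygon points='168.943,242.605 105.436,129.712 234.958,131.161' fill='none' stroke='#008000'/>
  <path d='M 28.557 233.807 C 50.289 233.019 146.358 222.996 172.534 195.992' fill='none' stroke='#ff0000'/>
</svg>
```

(Gcodetools for Inkscape — laser output)
G21
G90
G00 X168.943 Y46.751
M3 S537
G1 X105.436 Y159.644 F2310
G1 X234.958 Y158.195
G1 X168.943 Y46.751
M5
G00 X28.557 Y55.549
M3 S767
G1 X69.726 Y59.702 F1008
G1 X128.402 Y71.733
G1 X172.534 Y93.364
M5
G00 X0.000 Y0.000

1 u = 1 mm; y_m = 289.356 − y.

[1] `<polygon>` regular polygon, #008000→score S537 F2310: (168.943,46.751) → (105.436,159.644) → (234.958,158.195) → (168.943,46.751) (closed)

[2] `<path>` cubic bezier, #ff0000→cut S767 F1008: (28.557,55.549) → (69.726,59.702) → (128.402,71.733) → (172.534,93.364)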